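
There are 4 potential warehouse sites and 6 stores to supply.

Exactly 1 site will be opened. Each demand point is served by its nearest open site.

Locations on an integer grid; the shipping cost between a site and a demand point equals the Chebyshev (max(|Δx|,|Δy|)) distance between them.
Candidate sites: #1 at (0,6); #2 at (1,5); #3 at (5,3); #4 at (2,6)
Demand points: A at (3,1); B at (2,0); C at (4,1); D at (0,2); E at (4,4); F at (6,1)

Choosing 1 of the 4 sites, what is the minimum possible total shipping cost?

Open {#3}.
  A→#3 2, B→#3 3, C→#3 2, D→#3 5, E→#3 1, F→#3 2  ⇒ total 15.
Compare {#2}: total 24.
Compare {#4}: total 27.
No size-1 selection does better; minimum is 15.

15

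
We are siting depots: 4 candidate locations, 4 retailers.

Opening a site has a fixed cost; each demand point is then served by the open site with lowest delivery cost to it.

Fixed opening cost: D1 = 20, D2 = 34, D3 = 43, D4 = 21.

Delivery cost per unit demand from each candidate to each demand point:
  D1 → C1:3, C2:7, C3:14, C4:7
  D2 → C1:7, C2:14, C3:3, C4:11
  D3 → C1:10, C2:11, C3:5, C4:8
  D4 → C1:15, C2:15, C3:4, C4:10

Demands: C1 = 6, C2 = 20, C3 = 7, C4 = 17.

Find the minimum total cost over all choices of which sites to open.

Open {D1, D4}: assign each demand point to its cheapest open site.
  C1→D1 6×3=18, C2→D1 20×7=140, C3→D4 7×4=28, C4→D1 17×7=119
  delivery cost 305, fixed 41 → total 346.
Compare {D1, D2}: delivery cost 298 + fixed 54 = 352.
Compare {D1, D2, D4}: delivery cost 298 + fixed 75 = 373.
Compare {D1, D3}: delivery cost 312 + fixed 63 = 375.
All other subsets cost ≥ 352. Minimum total cost: 346.

346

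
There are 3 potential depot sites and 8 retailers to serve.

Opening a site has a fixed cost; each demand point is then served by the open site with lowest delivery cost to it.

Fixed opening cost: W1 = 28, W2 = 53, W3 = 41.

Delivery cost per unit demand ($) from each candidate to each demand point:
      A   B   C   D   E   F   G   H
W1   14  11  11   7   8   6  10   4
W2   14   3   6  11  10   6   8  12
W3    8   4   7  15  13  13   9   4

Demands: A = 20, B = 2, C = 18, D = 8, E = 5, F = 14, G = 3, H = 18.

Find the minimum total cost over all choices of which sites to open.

642

Open {W1, W3}: assign each demand point to its cheapest open site.
  A→W3 20×8=160, B→W3 2×4=8, C→W3 18×7=126, D→W1 8×7=56, E→W1 5×8=40, F→W1 14×6=84, G→W3 3×9=27, H→W1 18×4=72
  delivery cost 573, fixed 69 → total 642.
Compare {W1, W2, W3}: delivery cost 550 + fixed 122 = 672.
Compare {W2, W3}: delivery cost 592 + fixed 94 = 686.
Compare {W1, W2}: delivery cost 670 + fixed 81 = 751.
All other subsets cost ≥ 672. Minimum total cost: 642.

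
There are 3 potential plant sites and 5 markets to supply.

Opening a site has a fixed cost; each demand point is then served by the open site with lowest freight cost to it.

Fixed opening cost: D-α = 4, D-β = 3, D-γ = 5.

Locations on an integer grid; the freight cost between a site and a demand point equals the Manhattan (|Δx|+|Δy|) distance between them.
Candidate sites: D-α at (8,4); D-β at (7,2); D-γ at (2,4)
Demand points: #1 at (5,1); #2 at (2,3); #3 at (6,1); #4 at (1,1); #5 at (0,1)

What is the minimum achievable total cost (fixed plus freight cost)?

23

Open {D-β, D-γ}: assign each demand point to its cheapest open site.
  #1→D-β 3, #2→D-γ 1, #3→D-β 2, #4→D-γ 4, #5→D-γ 5
  freight cost 15, fixed 8 → total 23.
Compare {D-α, D-β, D-γ}: freight cost 15 + fixed 12 = 27.
Compare {D-γ}: freight cost 23 + fixed 5 = 28.
Compare {D-β}: freight cost 26 + fixed 3 = 29.
All other subsets cost ≥ 27. Minimum total cost: 23.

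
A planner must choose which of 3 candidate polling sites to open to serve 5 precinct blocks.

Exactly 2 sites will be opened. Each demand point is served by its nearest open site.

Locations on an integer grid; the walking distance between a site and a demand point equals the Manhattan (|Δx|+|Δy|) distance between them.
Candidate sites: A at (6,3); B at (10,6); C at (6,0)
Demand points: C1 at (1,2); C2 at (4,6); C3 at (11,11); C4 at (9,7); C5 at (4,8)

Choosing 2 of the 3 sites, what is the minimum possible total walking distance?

26

Open {A, B}.
  C1→A 6, C2→A 5, C3→B 6, C4→B 2, C5→A 7  ⇒ total 26.
Compare {B, C}: total 29.
Compare {A, C}: total 38.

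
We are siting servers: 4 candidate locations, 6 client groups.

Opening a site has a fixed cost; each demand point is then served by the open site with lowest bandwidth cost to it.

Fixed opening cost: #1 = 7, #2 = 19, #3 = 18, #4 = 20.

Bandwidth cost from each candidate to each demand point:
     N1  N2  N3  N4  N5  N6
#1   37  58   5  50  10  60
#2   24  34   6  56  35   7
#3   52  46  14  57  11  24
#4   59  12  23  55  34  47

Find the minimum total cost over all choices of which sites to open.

154

Open {#1, #2, #4}: assign each demand point to its cheapest open site.
  N1→#2 24, N2→#4 12, N3→#1 5, N4→#1 50, N5→#1 10, N6→#2 7
  bandwidth cost 108, fixed 46 → total 154.
Compare {#1, #2}: bandwidth cost 130 + fixed 26 = 156.
Compare {#2, #3, #4}: bandwidth cost 115 + fixed 57 = 172.
Compare {#1, #2, #3, #4}: bandwidth cost 108 + fixed 64 = 172.
All other subsets cost ≥ 156. Minimum total cost: 154.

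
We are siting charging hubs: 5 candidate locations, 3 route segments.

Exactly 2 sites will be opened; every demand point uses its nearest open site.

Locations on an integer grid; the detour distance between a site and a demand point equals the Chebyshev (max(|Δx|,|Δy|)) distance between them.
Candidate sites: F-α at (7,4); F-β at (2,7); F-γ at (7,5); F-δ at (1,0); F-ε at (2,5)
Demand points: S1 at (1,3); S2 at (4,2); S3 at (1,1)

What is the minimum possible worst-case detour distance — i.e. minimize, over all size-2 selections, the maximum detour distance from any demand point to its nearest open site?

3

Open {F-α, F-δ}.
  Farthest demand point is S1 at detour distance 3 (to F-δ); all others are ≤ 3.
With {F-β, F-δ} the worst case is 3.
With {F-γ, F-δ} the worst case is 3.
No size-2 selection achieves below 3.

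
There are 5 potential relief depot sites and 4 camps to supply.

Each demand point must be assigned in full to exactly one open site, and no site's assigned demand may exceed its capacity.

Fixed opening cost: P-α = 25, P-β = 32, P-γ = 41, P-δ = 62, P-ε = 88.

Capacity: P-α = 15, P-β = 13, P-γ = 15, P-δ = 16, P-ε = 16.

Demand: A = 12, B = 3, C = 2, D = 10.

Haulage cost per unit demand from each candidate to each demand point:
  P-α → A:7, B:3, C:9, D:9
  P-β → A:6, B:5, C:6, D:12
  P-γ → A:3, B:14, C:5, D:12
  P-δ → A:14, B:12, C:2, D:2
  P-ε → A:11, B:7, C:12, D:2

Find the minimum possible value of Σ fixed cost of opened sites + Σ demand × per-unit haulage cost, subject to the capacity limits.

Open {P-α, P-γ, P-δ}; cheapest assignment that respects the capacities:
  P-α (cap 15, load 3): B — cost 3×3 = 9
  P-γ (cap 15, load 12): A — cost 12×3 = 36
  P-δ (cap 16, load 12): C, D — cost 2×2 + 10×2 = 24
  Shipping 69, fixed 128 → total 197.
  Any other capacity-feasible assignment to {P-α, P-γ, P-δ} ships for at least 69.
Compare {P-γ, P-δ}: its best feasible assignment gives total 199.
Compare {P-α, P-δ}: its best feasible assignment gives total 204.
Every other set of open sites that can feasibly serve all demand totals ≥ 199 even under its best assignment. Minimum: 197.

197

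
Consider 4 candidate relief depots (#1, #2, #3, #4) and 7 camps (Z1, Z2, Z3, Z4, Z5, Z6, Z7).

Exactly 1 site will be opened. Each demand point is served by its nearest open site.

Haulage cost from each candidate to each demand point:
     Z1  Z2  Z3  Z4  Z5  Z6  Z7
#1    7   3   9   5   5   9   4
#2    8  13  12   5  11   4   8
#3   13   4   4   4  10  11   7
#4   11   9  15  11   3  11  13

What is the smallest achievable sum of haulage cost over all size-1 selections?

Open {#1}.
  Z1→#1 7, Z2→#1 3, Z3→#1 9, Z4→#1 5, Z5→#1 5, Z6→#1 9, Z7→#1 4  ⇒ total 42.
Compare {#3}: total 53.
Compare {#2}: total 61.
No size-1 selection does better; minimum is 42.

42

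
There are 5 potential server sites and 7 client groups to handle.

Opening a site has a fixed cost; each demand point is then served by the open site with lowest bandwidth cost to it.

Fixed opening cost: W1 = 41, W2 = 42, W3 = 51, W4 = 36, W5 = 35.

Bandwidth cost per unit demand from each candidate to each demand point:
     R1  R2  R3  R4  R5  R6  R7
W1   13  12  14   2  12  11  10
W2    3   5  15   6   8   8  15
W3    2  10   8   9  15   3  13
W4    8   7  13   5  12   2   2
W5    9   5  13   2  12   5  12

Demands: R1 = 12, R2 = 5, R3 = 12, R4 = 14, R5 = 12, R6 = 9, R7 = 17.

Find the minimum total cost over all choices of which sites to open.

Open {W2, W3, W4, W5}: assign each demand point to its cheapest open site.
  R1→W3 12×2=24, R2→W2 5×5=25, R3→W3 12×8=96, R4→W5 14×2=28, R5→W2 12×8=96, R6→W4 9×2=18, R7→W4 17×2=34
  bandwidth cost 321, fixed 164 → total 485.
Compare {W3, W4, W5}: bandwidth cost 369 + fixed 122 = 491.
Compare {W1, W2, W3, W4}: bandwidth cost 321 + fixed 170 = 491.
Compare {W2, W3, W4}: bandwidth cost 363 + fixed 129 = 492.
All other subsets cost ≥ 491. Minimum total cost: 485.

485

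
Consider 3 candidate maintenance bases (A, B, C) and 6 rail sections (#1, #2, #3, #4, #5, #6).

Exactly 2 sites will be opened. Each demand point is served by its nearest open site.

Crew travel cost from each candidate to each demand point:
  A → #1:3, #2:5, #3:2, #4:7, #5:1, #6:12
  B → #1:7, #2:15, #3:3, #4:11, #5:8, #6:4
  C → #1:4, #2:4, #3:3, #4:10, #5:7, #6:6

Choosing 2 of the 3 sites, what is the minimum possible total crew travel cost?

22

Open {A, B}.
  #1→A 3, #2→A 5, #3→A 2, #4→A 7, #5→A 1, #6→B 4  ⇒ total 22.
Compare {A, C}: total 23.
Compare {B, C}: total 32.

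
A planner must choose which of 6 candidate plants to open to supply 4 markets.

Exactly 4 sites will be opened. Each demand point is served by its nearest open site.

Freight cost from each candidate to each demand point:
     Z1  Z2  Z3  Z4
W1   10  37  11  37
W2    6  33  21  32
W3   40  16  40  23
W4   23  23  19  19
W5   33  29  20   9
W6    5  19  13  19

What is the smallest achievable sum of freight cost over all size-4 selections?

41

Open {W1, W3, W5, W6}.
  Z1→W6 5, Z2→W3 16, Z3→W1 11, Z4→W5 9  ⇒ total 41.
Compare {W1, W2, W3, W5}: total 42.
Compare {W2, W3, W5, W6}: total 43.
No size-4 selection does better; minimum is 41.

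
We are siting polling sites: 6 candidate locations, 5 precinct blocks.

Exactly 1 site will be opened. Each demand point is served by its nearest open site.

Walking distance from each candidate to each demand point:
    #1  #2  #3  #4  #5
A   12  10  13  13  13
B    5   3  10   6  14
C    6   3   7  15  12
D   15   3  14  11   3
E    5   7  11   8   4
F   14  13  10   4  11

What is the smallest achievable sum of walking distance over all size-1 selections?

Open {E}.
  #1→E 5, #2→E 7, #3→E 11, #4→E 8, #5→E 4  ⇒ total 35.
Compare {B}: total 38.
Compare {C}: total 43.
No size-1 selection does better; minimum is 35.

35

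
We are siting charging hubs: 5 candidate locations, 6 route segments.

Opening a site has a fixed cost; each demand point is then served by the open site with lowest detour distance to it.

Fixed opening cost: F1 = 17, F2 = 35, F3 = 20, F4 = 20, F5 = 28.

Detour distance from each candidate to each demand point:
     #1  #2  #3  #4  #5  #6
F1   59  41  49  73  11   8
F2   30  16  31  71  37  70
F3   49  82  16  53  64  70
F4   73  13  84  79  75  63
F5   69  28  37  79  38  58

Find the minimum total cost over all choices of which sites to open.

Open {F1, F2, F3}: assign each demand point to its cheapest open site.
  #1→F2 30, #2→F2 16, #3→F3 16, #4→F3 53, #5→F1 11, #6→F1 8
  detour distance 134, fixed 72 → total 206.
Compare {F1, F3, F4}: detour distance 150 + fixed 57 = 207.
Compare {F1, F3}: detour distance 178 + fixed 37 = 215.
Compare {F1, F2}: detour distance 167 + fixed 52 = 219.
All other subsets cost ≥ 207. Minimum total cost: 206.

206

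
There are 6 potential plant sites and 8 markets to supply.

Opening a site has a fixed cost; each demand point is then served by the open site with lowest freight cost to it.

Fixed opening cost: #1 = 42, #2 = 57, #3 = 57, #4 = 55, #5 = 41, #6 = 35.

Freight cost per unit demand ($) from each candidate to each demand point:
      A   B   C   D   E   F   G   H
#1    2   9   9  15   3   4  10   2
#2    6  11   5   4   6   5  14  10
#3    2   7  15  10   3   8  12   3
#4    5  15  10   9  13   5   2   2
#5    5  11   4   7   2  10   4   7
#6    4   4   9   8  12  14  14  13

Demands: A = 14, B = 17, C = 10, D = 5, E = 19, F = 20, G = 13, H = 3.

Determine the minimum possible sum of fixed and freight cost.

465

Open {#1, #5, #6}: assign each demand point to its cheapest open site.
  A→#1 14×2=28, B→#6 17×4=68, C→#5 10×4=40, D→#5 5×7=35, E→#5 19×2=38, F→#1 20×4=80, G→#5 13×4=52, H→#1 3×2=6
  freight cost 347, fixed 118 → total 465.
Compare {#1, #4, #5, #6}: freight cost 321 + fixed 173 = 494.
Compare {#4, #5, #6}: freight cost 369 + fixed 131 = 500.
Compare {#1, #2, #5, #6}: freight cost 332 + fixed 175 = 507.
All other subsets cost ≥ 494. Minimum total cost: 465.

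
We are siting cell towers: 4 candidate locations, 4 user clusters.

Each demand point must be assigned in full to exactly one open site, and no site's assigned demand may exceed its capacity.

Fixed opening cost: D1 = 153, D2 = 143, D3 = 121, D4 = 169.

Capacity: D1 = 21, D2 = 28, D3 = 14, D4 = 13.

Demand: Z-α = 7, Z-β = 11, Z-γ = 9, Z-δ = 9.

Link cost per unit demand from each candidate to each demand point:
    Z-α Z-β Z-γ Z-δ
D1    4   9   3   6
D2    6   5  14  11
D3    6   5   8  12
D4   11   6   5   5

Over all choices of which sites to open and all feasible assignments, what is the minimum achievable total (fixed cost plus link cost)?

474

Open {D1, D2}; cheapest assignment that respects the capacities:
  D1 (cap 21, load 18): Z-γ, Z-δ — cost 9×3 + 9×6 = 81
  D2 (cap 28, load 18): Z-α, Z-β — cost 7×6 + 11×5 = 97
  Shipping 178, fixed 296 → total 474.
  Any other capacity-feasible assignment to {D1, D2} ships for at least 178.
Compare {D2, D3}: its best feasible assignment gives total 532.
Compare {D2, D4}: its best feasible assignment gives total 553.
Every other set of open sites that can feasibly serve all demand totals ≥ 532 even under its best assignment. Minimum: 474.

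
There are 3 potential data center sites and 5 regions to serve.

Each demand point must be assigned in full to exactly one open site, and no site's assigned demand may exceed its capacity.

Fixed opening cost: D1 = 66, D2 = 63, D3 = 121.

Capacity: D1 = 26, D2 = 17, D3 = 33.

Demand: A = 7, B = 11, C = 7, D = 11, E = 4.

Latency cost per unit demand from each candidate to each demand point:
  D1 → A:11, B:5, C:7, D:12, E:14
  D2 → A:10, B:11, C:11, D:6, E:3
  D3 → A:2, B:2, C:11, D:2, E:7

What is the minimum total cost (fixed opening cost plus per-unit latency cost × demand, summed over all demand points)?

Open {D1, D3}; cheapest assignment that respects the capacities:
  D1 (cap 26, load 7): C — cost 7×7 = 49
  D3 (cap 33, load 33): A, B, D, E — cost 7×2 + 11×2 + 11×2 + 4×7 = 86
  Shipping 135, fixed 187 → total 322.
  Any other capacity-feasible assignment to {D1, D3} ships for at least 135.
Compare {D2, D3}: its best feasible assignment gives total 331.
Compare {D1, D2, D3}: its best feasible assignment gives total 369.
Every other set of open sites that can feasibly serve all demand totals ≥ 331 even under its best assignment. Minimum: 322.

322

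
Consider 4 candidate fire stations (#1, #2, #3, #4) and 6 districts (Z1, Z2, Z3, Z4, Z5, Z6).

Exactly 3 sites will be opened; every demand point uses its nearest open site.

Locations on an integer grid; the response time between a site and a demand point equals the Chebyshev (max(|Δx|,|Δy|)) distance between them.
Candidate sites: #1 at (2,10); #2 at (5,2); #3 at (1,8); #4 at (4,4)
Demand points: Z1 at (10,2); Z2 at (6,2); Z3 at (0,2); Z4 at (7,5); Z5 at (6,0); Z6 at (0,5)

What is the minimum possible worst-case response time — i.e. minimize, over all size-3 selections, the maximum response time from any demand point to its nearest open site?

Open {#1, #2, #3}.
  Farthest demand point is Z1 at response time 5 (to #2); all others are ≤ 5.
With {#1, #2, #4} the worst case is 5.
With {#2, #3, #4} the worst case is 5.
No size-3 selection achieves below 5.

5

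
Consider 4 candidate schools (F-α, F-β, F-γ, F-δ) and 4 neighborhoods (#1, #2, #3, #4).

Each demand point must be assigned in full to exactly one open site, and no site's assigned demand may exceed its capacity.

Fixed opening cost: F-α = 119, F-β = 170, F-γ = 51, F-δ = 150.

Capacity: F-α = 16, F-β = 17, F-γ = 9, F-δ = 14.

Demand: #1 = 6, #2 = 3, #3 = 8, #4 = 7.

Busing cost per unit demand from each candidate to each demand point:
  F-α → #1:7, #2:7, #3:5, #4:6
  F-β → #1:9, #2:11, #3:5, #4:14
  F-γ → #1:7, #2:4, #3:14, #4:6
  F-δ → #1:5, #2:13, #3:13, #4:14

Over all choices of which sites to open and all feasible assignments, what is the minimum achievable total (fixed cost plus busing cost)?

306

Open {F-α, F-γ}; cheapest assignment that respects the capacities:
  F-α (cap 16, load 15): #3, #4 — cost 8×5 + 7×6 = 82
  F-γ (cap 9, load 9): #1, #2 — cost 6×7 + 3×4 = 54
  Shipping 136, fixed 170 → total 306.
  Any other capacity-feasible assignment to {F-α, F-γ} ships for at least 136.
Compare {F-β, F-γ}: its best feasible assignment gives total 390.
Compare {F-α, F-δ}: its best feasible assignment gives total 420.
Every other set of open sites that can feasibly serve all demand totals ≥ 390 even under its best assignment. Minimum: 306.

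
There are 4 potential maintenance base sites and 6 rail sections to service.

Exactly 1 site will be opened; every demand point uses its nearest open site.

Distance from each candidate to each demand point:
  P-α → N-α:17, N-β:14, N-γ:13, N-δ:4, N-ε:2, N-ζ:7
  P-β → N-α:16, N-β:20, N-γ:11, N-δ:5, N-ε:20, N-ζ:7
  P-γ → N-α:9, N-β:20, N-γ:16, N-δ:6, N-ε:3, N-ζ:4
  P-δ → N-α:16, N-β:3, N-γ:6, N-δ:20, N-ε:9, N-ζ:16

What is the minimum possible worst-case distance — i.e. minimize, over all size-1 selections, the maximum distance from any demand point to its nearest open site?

Open {P-α}.
  Farthest demand point is N-α at distance 17 (to P-α); all others are ≤ 17.
With {P-β} the worst case is 20.
With {P-γ} the worst case is 20.
No size-1 selection achieves below 17.

17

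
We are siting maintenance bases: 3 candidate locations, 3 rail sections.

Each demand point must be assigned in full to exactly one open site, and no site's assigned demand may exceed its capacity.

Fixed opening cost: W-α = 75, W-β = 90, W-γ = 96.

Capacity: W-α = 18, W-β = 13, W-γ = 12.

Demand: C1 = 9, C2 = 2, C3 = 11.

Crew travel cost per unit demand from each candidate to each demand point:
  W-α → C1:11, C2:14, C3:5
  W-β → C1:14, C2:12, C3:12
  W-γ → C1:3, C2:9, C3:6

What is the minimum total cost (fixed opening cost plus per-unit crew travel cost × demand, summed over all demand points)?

Open {W-α, W-γ}; cheapest assignment that respects the capacities:
  W-α (cap 18, load 11): C3 — cost 11×5 = 55
  W-γ (cap 12, load 11): C1, C2 — cost 9×3 + 2×9 = 45
  Shipping 100, fixed 171 → total 271.
  Any other capacity-feasible assignment to {W-α, W-γ} ships for at least 100.
Compare {W-α, W-β, W-γ}: its best feasible assignment gives total 361.
Compare {W-β, W-γ}: its best feasible assignment gives total 363.
Every other set of open sites that can feasibly serve all demand totals ≥ 361 even under its best assignment. Minimum: 271.

271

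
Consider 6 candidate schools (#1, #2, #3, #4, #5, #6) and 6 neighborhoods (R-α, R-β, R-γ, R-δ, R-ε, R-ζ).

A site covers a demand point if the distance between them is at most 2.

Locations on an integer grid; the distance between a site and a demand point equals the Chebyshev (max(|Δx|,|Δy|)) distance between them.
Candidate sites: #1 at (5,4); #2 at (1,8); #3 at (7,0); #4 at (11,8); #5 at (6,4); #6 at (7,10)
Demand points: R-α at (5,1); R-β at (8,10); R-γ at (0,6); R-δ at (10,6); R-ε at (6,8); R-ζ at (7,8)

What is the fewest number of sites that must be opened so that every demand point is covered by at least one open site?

4

Coverage sets (demand points within 2 of each site):
  #1: {}
  #2: {R-γ}
  #3: {R-α}
  #4: {R-δ}
  #5: {}
  #6: {R-β, R-ε, R-ζ}
No 3 sites suffice: every size-3 union leaves at least one demand point uncovered.
But {#2, #3, #4, #6} covers everything, so the minimum is 4.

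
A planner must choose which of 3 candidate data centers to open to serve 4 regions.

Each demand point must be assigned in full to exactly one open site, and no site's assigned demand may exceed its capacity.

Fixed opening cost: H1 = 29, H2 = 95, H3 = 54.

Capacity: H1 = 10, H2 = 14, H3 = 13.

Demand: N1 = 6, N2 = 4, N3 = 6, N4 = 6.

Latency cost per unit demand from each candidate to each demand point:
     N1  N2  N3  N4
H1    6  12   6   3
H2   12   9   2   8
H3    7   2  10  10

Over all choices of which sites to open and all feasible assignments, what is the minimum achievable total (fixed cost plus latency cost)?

251

Open {H1, H3}; cheapest assignment that respects the capacities:
  H1 (cap 10, load 10): N2, N4 — cost 4×12 + 6×3 = 66
  H3 (cap 13, load 12): N1, N3 — cost 6×7 + 6×10 = 102
  Shipping 168, fixed 83 → total 251.
  Any other capacity-feasible assignment to {H1, H3} ships for at least 168.
Compare {H1, H2, H3}: its best feasible assignment gives total 258.
Compare {H2, H3}: its best feasible assignment gives total 259.
Every other set of open sites that can feasibly serve all demand totals ≥ 258 even under its best assignment. Minimum: 251.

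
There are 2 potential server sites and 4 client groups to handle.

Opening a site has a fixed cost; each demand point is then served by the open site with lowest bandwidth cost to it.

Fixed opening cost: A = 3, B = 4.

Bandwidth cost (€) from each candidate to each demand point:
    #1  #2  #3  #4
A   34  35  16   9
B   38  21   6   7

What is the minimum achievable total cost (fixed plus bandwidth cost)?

Open {A, B}: assign each demand point to its cheapest open site.
  #1→A 34, #2→B 21, #3→B 6, #4→B 7
  bandwidth cost 68, fixed 7 → total 75.
Compare {B}: bandwidth cost 72 + fixed 4 = 76.
Compare {A}: bandwidth cost 94 + fixed 3 = 97.

75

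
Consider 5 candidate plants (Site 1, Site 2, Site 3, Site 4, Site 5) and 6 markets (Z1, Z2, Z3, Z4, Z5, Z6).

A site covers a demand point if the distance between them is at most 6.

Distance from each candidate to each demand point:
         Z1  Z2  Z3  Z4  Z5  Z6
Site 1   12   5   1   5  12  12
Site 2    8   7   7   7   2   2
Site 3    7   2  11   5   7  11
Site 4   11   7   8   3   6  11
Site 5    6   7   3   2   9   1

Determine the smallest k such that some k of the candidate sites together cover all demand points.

3

Coverage sets (demand points within 6 of each site):
  Site 1: {Z2, Z3, Z4}
  Site 2: {Z5, Z6}
  Site 3: {Z2, Z4}
  Site 4: {Z4, Z5}
  Site 5: {Z1, Z3, Z4, Z6}
No 2 sites suffice: every size-2 union leaves at least one demand point uncovered.
But {Site 1, Site 2, Site 5} covers everything, so the minimum is 3.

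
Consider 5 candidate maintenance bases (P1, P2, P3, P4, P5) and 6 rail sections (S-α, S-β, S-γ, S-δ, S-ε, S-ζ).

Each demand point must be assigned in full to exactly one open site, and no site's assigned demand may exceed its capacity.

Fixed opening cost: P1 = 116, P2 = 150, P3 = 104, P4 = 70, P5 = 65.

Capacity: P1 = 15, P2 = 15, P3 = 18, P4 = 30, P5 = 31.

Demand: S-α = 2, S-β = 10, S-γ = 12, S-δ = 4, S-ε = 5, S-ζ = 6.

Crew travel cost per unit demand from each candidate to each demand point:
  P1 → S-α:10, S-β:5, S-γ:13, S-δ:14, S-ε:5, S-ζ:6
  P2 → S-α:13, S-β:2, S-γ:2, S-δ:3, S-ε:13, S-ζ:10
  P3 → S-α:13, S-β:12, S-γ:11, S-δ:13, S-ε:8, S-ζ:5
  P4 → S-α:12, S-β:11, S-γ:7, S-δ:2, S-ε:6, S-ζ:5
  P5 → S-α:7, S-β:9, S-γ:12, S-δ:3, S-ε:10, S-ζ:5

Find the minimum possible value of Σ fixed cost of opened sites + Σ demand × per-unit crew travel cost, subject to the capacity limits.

Open {P4, P5}; cheapest assignment that respects the capacities:
  P4 (cap 30, load 27): S-γ, S-δ, S-ε, S-ζ — cost 12×7 + 4×2 + 5×6 + 6×5 = 152
  P5 (cap 31, load 12): S-α, S-β — cost 2×7 + 10×9 = 104
  Shipping 256, fixed 135 → total 391.
  Any other capacity-feasible assignment to {P4, P5} ships for at least 256.
Compare {P1, P4}: its best feasible assignment gives total 407.
Compare {P2, P4}: its best feasible assignment gives total 416.
Every other set of open sites that can feasibly serve all demand totals ≥ 407 even under its best assignment. Minimum: 391.

391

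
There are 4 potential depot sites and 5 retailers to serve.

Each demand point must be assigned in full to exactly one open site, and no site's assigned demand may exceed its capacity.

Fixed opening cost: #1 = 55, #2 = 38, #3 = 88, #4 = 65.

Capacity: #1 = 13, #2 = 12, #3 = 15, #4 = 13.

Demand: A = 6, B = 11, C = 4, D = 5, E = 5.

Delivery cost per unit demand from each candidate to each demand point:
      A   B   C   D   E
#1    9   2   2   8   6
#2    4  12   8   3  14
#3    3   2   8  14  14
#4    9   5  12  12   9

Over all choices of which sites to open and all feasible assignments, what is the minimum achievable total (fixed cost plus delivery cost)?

Open {#1, #2, #3}; cheapest assignment that respects the capacities:
  #1 (cap 13, load 9): C, E — cost 4×2 + 5×6 = 38
  #2 (cap 12, load 11): A, D — cost 6×4 + 5×3 = 39
  #3 (cap 15, load 11): B — cost 11×2 = 22
  Shipping 99, fixed 181 → total 280.
  Any other capacity-feasible assignment to {#1, #2, #3} ships for at least 99.
Compare {#1, #2, #4}: its best feasible assignment gives total 290.
Compare {#2, #3, #4}: its best feasible assignment gives total 329.
Every other set of open sites that can feasibly serve all demand totals ≥ 290 even under its best assignment. Minimum: 280.

280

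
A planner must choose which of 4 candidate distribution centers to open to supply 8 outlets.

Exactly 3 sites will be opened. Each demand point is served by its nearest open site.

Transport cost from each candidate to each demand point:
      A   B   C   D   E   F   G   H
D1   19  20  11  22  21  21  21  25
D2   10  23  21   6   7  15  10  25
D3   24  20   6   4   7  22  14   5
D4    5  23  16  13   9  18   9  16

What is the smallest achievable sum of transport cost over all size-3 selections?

Open {D2, D3, D4}.
  A→D4 5, B→D3 20, C→D3 6, D→D3 4, E→D2 7, F→D2 15, G→D4 9, H→D3 5  ⇒ total 71.
Compare {D1, D3, D4}: total 74.
Compare {D1, D2, D3}: total 77.
No size-3 selection does better; minimum is 71.

71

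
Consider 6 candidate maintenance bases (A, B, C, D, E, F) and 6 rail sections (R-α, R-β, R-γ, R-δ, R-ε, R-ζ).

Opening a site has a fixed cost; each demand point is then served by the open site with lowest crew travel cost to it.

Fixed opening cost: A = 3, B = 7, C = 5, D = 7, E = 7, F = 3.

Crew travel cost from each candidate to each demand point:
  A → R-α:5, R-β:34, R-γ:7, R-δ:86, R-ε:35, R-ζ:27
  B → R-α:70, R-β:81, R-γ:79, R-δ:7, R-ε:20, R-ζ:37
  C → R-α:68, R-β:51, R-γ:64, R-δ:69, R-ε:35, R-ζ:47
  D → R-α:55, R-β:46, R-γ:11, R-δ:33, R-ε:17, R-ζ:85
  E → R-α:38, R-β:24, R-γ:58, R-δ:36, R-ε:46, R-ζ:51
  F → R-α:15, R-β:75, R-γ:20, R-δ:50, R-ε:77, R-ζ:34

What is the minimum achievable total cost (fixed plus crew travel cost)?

107

Open {A, B, E}: assign each demand point to its cheapest open site.
  R-α→A 5, R-β→E 24, R-γ→A 7, R-δ→B 7, R-ε→B 20, R-ζ→A 27
  crew travel cost 90, fixed 17 → total 107.
Compare {A, B}: crew travel cost 100 + fixed 10 = 110.
Compare {A, B, E, F}: crew travel cost 90 + fixed 20 = 110.
Compare {A, B, D, E}: crew travel cost 87 + fixed 24 = 111.
All other subsets cost ≥ 110. Minimum total cost: 107.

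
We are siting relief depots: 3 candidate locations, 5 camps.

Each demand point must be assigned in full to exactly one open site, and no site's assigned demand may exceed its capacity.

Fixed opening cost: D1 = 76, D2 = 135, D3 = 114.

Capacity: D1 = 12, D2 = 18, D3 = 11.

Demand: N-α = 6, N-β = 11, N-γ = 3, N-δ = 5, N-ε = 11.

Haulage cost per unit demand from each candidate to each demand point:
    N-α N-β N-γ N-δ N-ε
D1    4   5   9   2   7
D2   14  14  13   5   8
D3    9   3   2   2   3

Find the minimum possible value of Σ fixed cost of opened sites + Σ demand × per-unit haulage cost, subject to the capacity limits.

Open {D1, D2, D3}; cheapest assignment that respects the capacities:
  D1 (cap 12, load 11): N-α, N-δ — cost 6×4 + 5×2 = 34
  D2 (cap 18, load 14): N-γ, N-ε — cost 3×13 + 11×8 = 127
  D3 (cap 11, load 11): N-β — cost 11×3 = 33
  Shipping 194, fixed 325 → total 519.
  Any other capacity-feasible assignment to {D1, D2, D3} ships for at least 194.
Total demand is 36 and no other set of sites has combined capacity ≥ 36, so {D1, D2, D3} is the only feasible choice of open sites. Minimum: 519.

519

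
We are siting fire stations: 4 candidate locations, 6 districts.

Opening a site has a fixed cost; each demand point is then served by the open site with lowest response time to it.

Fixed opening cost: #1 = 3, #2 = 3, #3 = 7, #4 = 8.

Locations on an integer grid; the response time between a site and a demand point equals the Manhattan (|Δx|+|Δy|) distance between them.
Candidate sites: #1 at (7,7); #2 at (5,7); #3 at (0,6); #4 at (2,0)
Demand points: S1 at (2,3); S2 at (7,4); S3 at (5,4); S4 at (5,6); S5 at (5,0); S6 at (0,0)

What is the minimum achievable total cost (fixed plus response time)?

28

Open {#2, #4}: assign each demand point to its cheapest open site.
  S1→#4 3, S2→#2 5, S3→#2 3, S4→#2 1, S5→#4 3, S6→#4 2
  response time 17, fixed 11 → total 28.
Compare {#1, #2, #4}: response time 15 + fixed 14 = 29.
Compare {#1, #4}: response time 19 + fixed 11 = 30.
Compare {#2, #3, #4}: response time 17 + fixed 18 = 35.
All other subsets cost ≥ 29. Minimum total cost: 28.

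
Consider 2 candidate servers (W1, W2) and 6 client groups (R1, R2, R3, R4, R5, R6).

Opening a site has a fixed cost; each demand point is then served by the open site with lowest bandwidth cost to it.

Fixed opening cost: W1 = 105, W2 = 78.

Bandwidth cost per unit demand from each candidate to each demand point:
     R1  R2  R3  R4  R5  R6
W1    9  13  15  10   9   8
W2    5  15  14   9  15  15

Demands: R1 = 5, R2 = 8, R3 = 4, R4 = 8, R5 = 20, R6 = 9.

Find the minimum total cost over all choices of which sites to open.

Open {W1}: assign each demand point to its cheapest open site.
  R1→W1 5×9=45, R2→W1 8×13=104, R3→W1 4×15=60, R4→W1 8×10=80, R5→W1 20×9=180, R6→W1 9×8=72
  bandwidth cost 541, fixed 105 → total 646.
Compare {W1, W2}: bandwidth cost 509 + fixed 183 = 692.
Compare {W2}: bandwidth cost 708 + fixed 78 = 786.

646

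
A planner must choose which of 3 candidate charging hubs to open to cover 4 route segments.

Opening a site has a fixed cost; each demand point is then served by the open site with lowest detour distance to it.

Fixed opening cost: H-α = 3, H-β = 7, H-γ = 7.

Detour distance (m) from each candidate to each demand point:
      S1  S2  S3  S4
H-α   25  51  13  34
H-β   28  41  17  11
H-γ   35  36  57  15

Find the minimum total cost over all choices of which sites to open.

99

Open {H-α, H-γ}: assign each demand point to its cheapest open site.
  S1→H-α 25, S2→H-γ 36, S3→H-α 13, S4→H-γ 15
  detour distance 89, fixed 10 → total 99.
Compare {H-α, H-β}: detour distance 90 + fixed 10 = 100.
Compare {H-α, H-β, H-γ}: detour distance 85 + fixed 17 = 102.
Compare {H-β}: detour distance 97 + fixed 7 = 104.
All other subsets cost ≥ 100. Minimum total cost: 99.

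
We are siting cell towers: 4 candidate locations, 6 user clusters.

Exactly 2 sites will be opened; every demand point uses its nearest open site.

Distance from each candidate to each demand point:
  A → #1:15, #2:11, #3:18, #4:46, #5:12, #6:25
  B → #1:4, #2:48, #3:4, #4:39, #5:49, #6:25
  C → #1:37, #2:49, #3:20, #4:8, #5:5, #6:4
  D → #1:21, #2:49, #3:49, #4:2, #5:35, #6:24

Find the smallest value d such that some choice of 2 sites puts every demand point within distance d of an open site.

Open {A, C}.
  Farthest demand point is #3 at distance 18 (to A); all others are ≤ 18.
With {A, D} the worst case is 24.
With {A, B} the worst case is 39.
No size-2 selection achieves below 18.

18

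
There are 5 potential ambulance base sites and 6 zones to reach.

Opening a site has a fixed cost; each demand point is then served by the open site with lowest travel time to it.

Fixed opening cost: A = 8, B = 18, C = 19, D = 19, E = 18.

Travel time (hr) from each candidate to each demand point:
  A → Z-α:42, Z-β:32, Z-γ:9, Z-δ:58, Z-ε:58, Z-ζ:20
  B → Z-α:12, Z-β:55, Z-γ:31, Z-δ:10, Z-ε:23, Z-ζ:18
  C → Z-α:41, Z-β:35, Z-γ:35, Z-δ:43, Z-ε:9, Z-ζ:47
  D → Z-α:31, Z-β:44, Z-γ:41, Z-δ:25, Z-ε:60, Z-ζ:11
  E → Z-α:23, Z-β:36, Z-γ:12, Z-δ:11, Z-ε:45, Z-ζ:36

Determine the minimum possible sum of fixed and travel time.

Open {A, B}: assign each demand point to its cheapest open site.
  Z-α→B 12, Z-β→A 32, Z-γ→A 9, Z-δ→B 10, Z-ε→B 23, Z-ζ→B 18
  travel time 104, fixed 26 → total 130.
Compare {A, B, C}: travel time 90 + fixed 45 = 135.
Compare {A, B, D}: travel time 97 + fixed 45 = 142.
Compare {B, E}: travel time 111 + fixed 36 = 147.
All other subsets cost ≥ 135. Minimum total cost: 130.

130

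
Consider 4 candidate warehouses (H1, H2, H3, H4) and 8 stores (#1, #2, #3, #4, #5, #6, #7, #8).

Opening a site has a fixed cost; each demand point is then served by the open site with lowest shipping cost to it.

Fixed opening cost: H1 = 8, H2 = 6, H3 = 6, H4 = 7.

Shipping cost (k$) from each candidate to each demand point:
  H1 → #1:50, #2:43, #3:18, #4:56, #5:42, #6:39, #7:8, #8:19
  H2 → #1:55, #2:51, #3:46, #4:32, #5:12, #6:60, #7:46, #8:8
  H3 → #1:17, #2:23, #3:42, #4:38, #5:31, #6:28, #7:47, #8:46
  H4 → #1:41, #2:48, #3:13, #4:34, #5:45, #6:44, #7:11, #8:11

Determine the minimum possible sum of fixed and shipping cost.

Open {H2, H3, H4}: assign each demand point to its cheapest open site.
  #1→H3 17, #2→H3 23, #3→H4 13, #4→H2 32, #5→H2 12, #6→H3 28, #7→H4 11, #8→H2 8
  shipping cost 144, fixed 19 → total 163.
Compare {H1, H2, H3}: shipping cost 146 + fixed 20 = 166.
Compare {H1, H2, H3, H4}: shipping cost 141 + fixed 27 = 168.
Compare {H3, H4}: shipping cost 168 + fixed 13 = 181.
All other subsets cost ≥ 166. Minimum total cost: 163.

163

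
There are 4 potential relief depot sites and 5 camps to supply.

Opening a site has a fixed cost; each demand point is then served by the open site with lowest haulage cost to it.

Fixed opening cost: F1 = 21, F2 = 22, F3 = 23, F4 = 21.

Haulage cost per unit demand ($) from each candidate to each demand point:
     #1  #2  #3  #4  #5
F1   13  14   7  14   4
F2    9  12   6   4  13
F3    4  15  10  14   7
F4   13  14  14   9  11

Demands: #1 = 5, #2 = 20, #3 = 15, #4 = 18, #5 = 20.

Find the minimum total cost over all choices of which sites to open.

Open {F1, F2, F3}: assign each demand point to its cheapest open site.
  #1→F3 5×4=20, #2→F2 20×12=240, #3→F2 15×6=90, #4→F2 18×4=72, #5→F1 20×4=80
  haulage cost 502, fixed 66 → total 568.
Compare {F1, F2}: haulage cost 527 + fixed 43 = 570.
Compare {F1, F2, F3, F4}: haulage cost 502 + fixed 87 = 589.
Compare {F1, F2, F4}: haulage cost 527 + fixed 64 = 591.
All other subsets cost ≥ 570. Minimum total cost: 568.

568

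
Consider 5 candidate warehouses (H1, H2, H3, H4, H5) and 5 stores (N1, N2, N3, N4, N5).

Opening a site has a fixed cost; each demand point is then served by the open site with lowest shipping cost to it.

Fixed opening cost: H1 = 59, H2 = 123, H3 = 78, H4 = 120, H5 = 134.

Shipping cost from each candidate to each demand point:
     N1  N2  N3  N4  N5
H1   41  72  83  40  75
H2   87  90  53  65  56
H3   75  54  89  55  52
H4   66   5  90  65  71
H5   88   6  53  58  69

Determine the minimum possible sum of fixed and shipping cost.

370

Open {H1}: assign each demand point to its cheapest open site.
  N1→H1 41, N2→H1 72, N3→H1 83, N4→H1 40, N5→H1 75
  shipping cost 311, fixed 59 → total 370.
Compare {H1, H5}: shipping cost 209 + fixed 193 = 402.
Compare {H3}: shipping cost 325 + fixed 78 = 403.
Compare {H1, H3}: shipping cost 270 + fixed 137 = 407.
All other subsets cost ≥ 402. Minimum total cost: 370.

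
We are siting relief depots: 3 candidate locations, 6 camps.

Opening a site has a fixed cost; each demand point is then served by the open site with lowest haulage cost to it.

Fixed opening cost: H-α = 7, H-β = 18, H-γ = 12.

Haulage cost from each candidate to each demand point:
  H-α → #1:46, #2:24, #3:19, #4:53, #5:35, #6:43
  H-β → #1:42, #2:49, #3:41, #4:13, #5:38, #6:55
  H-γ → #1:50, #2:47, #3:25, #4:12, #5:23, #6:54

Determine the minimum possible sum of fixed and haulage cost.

186

Open {H-α, H-γ}: assign each demand point to its cheapest open site.
  #1→H-α 46, #2→H-α 24, #3→H-α 19, #4→H-γ 12, #5→H-γ 23, #6→H-α 43
  haulage cost 167, fixed 19 → total 186.
Compare {H-α, H-β, H-γ}: haulage cost 163 + fixed 37 = 200.
Compare {H-α, H-β}: haulage cost 176 + fixed 25 = 201.
Compare {H-γ}: haulage cost 211 + fixed 12 = 223.
All other subsets cost ≥ 200. Minimum total cost: 186.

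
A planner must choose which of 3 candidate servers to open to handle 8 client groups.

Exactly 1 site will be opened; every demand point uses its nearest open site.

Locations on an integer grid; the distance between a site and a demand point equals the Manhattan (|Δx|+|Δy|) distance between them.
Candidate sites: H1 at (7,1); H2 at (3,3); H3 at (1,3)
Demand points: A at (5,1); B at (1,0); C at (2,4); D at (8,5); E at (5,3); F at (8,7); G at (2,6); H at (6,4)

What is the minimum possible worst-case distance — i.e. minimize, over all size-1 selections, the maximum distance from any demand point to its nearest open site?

9

Open {H2}.
  Farthest demand point is F at distance 9 (to H2); all others are ≤ 9.
With {H1} the worst case is 10.
With {H3} the worst case is 11.
No size-1 selection achieves below 9.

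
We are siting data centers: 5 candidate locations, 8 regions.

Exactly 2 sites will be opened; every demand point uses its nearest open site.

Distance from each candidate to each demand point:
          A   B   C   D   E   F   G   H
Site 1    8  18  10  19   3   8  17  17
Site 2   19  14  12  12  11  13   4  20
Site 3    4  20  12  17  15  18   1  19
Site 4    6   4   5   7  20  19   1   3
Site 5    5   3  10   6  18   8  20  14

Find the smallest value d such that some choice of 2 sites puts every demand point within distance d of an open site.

8

Open {Site 1, Site 4}.
  Farthest demand point is F at distance 8 (to Site 1); all others are ≤ 8.
With {Site 2, Site 4} the worst case is 13.
With {Site 2, Site 5} the worst case is 14.
No size-2 selection achieves below 8.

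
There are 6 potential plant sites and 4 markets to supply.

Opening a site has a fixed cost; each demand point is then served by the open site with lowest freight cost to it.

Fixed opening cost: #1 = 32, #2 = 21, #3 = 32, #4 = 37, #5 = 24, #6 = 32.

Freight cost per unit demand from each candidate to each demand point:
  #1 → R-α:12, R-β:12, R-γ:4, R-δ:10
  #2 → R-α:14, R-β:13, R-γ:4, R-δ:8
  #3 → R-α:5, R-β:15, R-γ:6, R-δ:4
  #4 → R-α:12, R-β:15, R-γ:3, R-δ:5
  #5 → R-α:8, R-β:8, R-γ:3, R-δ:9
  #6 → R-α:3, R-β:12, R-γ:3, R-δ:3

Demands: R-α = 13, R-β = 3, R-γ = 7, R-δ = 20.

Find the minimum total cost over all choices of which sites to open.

Open {#6}: assign each demand point to its cheapest open site.
  R-α→#6 13×3=39, R-β→#6 3×12=36, R-γ→#6 7×3=21, R-δ→#6 20×3=60
  freight cost 156, fixed 32 → total 188.
Compare {#5, #6}: freight cost 144 + fixed 56 = 200.
Compare {#2, #6}: freight cost 156 + fixed 53 = 209.
Compare {#1, #6}: freight cost 156 + fixed 64 = 220.
All other subsets cost ≥ 200. Minimum total cost: 188.

188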